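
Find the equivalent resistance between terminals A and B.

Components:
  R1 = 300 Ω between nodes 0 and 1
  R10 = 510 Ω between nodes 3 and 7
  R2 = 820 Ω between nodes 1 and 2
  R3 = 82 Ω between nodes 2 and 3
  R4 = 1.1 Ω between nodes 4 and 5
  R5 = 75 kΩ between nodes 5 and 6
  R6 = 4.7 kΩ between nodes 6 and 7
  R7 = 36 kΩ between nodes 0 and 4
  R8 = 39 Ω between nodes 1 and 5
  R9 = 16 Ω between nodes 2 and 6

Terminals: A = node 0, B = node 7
The network is not a plain series/parallel combination. Inject a 1 A test current into terminal A (node 0) and return it from terminal B (node 7); then R_eq = V_A / (1 A).
Nodal analysis, taking node 7 as the 0 V reference.
Current source I_test pushes 1 A into node 0 and draws it out of node 7.
KCL at each unknown node (sum of currents leaving = 0; resistances in Ω):
  Node 0: (V_0 - V_1)/300 + (V_0 - V_4)/36000 - 1 = 0
  Node 1: (V_1 - V_0)/300 + (V_1 - V_2)/820 + (V_1 - V_5)/39 = 0
  Node 2: (V_2 - V_1)/820 + (V_2 - V_3)/82 + (V_2 - V_6)/16 = 0
  Node 3: (V_3 - V_2)/82 + (V_3 - 0)/510 = 0
  Node 4: (V_4 - V_0)/36000 + (V_4 - V_5)/1.1 = 0
  Node 5: (V_5 - V_1)/39 + (V_5 - V_4)/1.1 + (V_5 - V_6)/75000 = 0
  Node 6: (V_6 - V_2)/16 + (V_6 - V_5)/75000 + (V_6 - 0)/4700 = 0
Collecting terms (coefficients in siemens):
  0.003361·V_0 - 0.003333·V_1 - 0.00002778·V_4 = 1
  0.03019·V_1 - 0.003333·V_0 - 0.00122·V_2 - 0.02564·V_5 = 0
  0.07591·V_2 - 0.00122·V_1 - 0.0122·V_3 - 0.0625·V_6 = 0
  0.01416·V_3 - 0.0122·V_2 = 0
  0.9091·V_4 - 0.00002778·V_0 - 0.9091·V_5 = 0
  0.9347·V_5 - 0.02564·V_1 - 0.9091·V_4 - 0.00001333·V_6 = 0
  0.06273·V_6 - 0.0625·V_2 - 0.00001333·V_5 = 0
Solving these 7 simultaneous equations (Gaussian elimination) gives:
  V_0 = 1635 V, V_1 = 1337 V, V_2 = 526 V, V_3 = 453.1 V
  V_4 = 1337 V, V_5 = 1337 V, V_6 = 524.3 V
R_eq = V_0 / 1 A = 1635 Ω = 1.635 kΩ

Final answer: 1.635 kΩ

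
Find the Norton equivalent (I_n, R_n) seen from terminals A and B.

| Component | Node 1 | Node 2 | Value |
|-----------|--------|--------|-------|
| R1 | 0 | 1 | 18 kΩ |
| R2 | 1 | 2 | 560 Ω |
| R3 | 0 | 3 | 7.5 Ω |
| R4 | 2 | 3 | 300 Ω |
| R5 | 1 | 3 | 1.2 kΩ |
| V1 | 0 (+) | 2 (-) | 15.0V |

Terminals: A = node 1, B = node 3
Find the Thévenin equivalent first; then I_n = V_th/R_th and R_n = R_th.
Step 1 — V_th is the open-circuit voltage V_A - V_B (nothing connected across the terminals).
Nodal analysis, taking node 2 as the 0 V reference.
Source V1 fixes V_0 = 15 V.
KCL at each unknown node (sum of currents leaving = 0; resistances in Ω):
  Node 1: (V_1 - 15)/18000 + (V_1 - 0)/560 + (V_1 - V_3)/1200 = 0
  Node 3: (V_3 - 15)/7.5 + (V_3 - 0)/300 + (V_3 - V_1)/1200 = 0
Collecting terms (coefficients in siemens):
  0.002675·V_1 - 0.0008333·V_3 = 0.0008333
  0.1375·V_3 - 0.0008333·V_1 = 2
Determinant D = (0.002675)(0.1375) - (-0.0008333)(-0.0008333) = 0.0003671
V_1 = [(0.0008333)(0.1375) - (-0.0008333)(2)]/D = 4.853 V
V_3 = [(0.002675)(2) - (0.0008333)(-0.0008333)]/D = 14.57 V
V_th = V_1 - V_3 = 4.853 - 14.57 = -9.722 V
Step 2 — R_th: zero the source — replace V1 by a short circuit (node 2 merges into node 0) — and find the resistance seen between A (node 1) and B (node 3).
Reduce the network between node 1 (A) and node 3 (B) by series/parallel combination:
  Rp1 = R1 ‖ R2 (parallel, both between nodes 0 and 1) = 1/(1/18000 + 1/560) = 543.1 Ω
  Rp2 = R3 ‖ R4 (parallel, both between nodes 0 and 3) = 1/(1/7.5 + 1/300) = 7.317 Ω
  Rs1 = Rp1 + Rp2 (series, joined only at node 0) = 543.1 + 7.317 = 550.4 Ω
  Rp3 = R5 ‖ Rs1 (parallel, both between nodes 1 and 3) = 1/(1/1200 + 1/550.4) = 377.3 Ω
R_th = 377.3 Ω
I_n = V_th/R_th = -9.722/377.3 = -0.02576 A, and R_n = R_th = 377.3 Ω

Final answer: I_n = -0.02576 A, R_n = 377.3 Ω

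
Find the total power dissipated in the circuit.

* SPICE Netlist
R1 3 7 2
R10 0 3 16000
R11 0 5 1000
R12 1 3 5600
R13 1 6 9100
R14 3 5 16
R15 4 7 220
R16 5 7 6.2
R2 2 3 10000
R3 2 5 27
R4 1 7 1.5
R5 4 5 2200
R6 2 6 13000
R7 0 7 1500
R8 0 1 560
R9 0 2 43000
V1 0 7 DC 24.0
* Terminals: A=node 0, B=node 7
Nodal analysis, taking node 7 as the 0 V reference.
Source V1 fixes V_0 = 24 V.
KCL at each unknown node (sum of currents leaving = 0; resistances in Ω):
  Node 1: (V_1 - 0)/1.5 + (V_1 - 24)/560 + (V_1 - V_3)/5600 + (V_1 - V_6)/9100 = 0
  Node 2: (V_2 - V_3)/10000 + (V_2 - V_5)/27 + (V_2 - V_6)/13000 + (V_2 - 24)/43000 = 0
  Node 3: (V_3 - 0)/2 + (V_3 - V_2)/10000 + (V_3 - 24)/16000 + (V_3 - V_1)/5600 + (V_3 - V_5)/16 = 0
  Node 4: (V_4 - V_5)/2200 + (V_4 - 0)/220 = 0
  Node 5: (V_5 - V_2)/27 + (V_5 - V_4)/2200 + (V_5 - 24)/1000 + (V_5 - V_3)/16 + (V_5 - 0)/6.2 = 0
  Node 6: (V_6 - V_2)/13000 + (V_6 - V_1)/9100 = 0
Collecting terms (coefficients in siemens):
  0.6687·V_1 - 0.0001786·V_3 - 0.0001099·V_6 = 0.04286
  0.03724·V_2 - 0.0001·V_3 - 0.03704·V_5 - 0.00007692·V_6 = 0.0005581
  0.5628·V_3 - 0.0001786·V_1 - 0.0001·V_2 - 0.0625·V_5 = 0.0015
  0.005·V_4 - 0.0004545·V_5 = 0
  0.2623·V_5 - 0.03704·V_2 - 0.0625·V_3 - 0.0004545·V_4 = 0.024
  0.0001868·V_6 - 0.0001099·V_1 - 0.00007692·V_2 = 0
Solving these 6 simultaneous equations (Gaussian elimination) gives:
  V_1 = 0.06411 V, V_2 = 0.1278 V, V_3 = 0.01528 V, V_4 = 0.01029 V
  V_5 = 0.1132 V, V_6 = 0.09034 V
Power in each resistor, P = (ΔV)²/R:
  P_R1 = (0.01528 - 0)²/2 = 0.0001167 W
  P_R2 = (0.1278 - 0.01528)²/10000 = 0.000001267 W
  P_R3 = (0.1278 - 0.1132)²/27 = 0.000007903 W
  P_R4 = (0.06411 - 0)²/1.5 = 0.00274 W
  P_R5 = (0.01029 - 0.1132)²/2200 = 0.000004815 W
  P_R6 = (0.1278 - 0.09034)²/13000 = 0.0000001081 W
  P_R7 = (24 - 0)²/1500 = 0.384 W
  P_R8 = (24 - 0.06411)²/560 = 1.023 W
  P_R9 = (24 - 0.1278)²/43000 = 0.01325 W
  P_R10 = (24 - 0.01528)²/16000 = 0.03595 W
  P_R11 = (24 - 0.1132)²/1000 = 0.5706 W
  P_R12 = (0.06411 - 0.01528)²/5600 = 0.0000004257 W
  P_R13 = (0.06411 - 0.09034)²/9100 = 0.00000007564 W
  P_R14 = (0.01528 - 0.1132)²/16 = 0.0005994 W
  P_R15 = (0.01029 - 0)²/220 = 0.0000004815 W
  P_R16 = (0.1132 - 0)²/6.2 = 0.002067 W
P_total = P_R1 + P_R2 + P_R3 + P_R4 + P_R5 + P_R6 + P_R7 + P_R8 + P_R9 + P_R10 + P_R11 + P_R12 + P_R13 + P_R14 + P_R15 + P_R16 = 2.032 W

Final answer: 2.032 W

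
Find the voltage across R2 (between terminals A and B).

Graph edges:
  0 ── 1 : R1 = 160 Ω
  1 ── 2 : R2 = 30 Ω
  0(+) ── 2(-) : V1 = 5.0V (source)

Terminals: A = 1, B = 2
R1 and R2 are in series across V1 (node 0 → node 1 → node 2), and the output A–B is taken across R2, so this is a voltage divider.
Series current: I = V1/(R1 + R2) = 5/(160 + 30) = 5/190 = 0.02632 A
V_R2 = I × R2 = V1 × R2/(R1 + R2) = 5 × 30/190 = 0.7895 V

Final answer: 0.7895 V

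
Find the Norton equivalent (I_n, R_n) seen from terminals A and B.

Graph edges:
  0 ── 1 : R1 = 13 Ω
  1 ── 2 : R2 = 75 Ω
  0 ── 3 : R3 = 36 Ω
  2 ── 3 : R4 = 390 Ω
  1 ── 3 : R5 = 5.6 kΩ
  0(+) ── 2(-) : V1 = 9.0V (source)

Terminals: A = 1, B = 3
Find the Thévenin equivalent first; then I_n = V_th/R_th and R_n = R_th.
Step 1 — V_th is the open-circuit voltage V_A - V_B (nothing connected across the terminals).
Nodal analysis, taking node 2 as the 0 V reference.
Source V1 fixes V_0 = 9 V.
KCL at each unknown node (sum of currents leaving = 0; resistances in Ω):
  Node 1: (V_1 - 9)/13 + (V_1 - 0)/75 + (V_1 - V_3)/5600 = 0
  Node 3: (V_3 - 9)/36 + (V_3 - 0)/390 + (V_3 - V_1)/5600 = 0
Collecting terms (coefficients in siemens):
  0.09043·V_1 - 0.0001786·V_3 = 0.6923
  0.03052·V_3 - 0.0001786·V_1 = 0.25
Determinant D = (0.09043)(0.03052) - (-0.0001786)(-0.0001786) = 0.00276
V_1 = [(0.6923)(0.03052) - (-0.0001786)(0.25)]/D = 7.672 V
V_3 = [(0.09043)(0.25) - (0.6923)(-0.0001786)]/D = 8.236 V
V_th = V_1 - V_3 = 7.672 - 8.236 = -0.5645 V
Step 2 — R_th: zero the source — replace V1 by a short circuit (node 2 merges into node 0) — and find the resistance seen between A (node 1) and B (node 3).
Reduce the network between node 1 (A) and node 3 (B) by series/parallel combination:
  Rp1 = R1 ‖ R2 (parallel, both between nodes 0 and 1) = 1/(1/13 + 1/75) = 11.08 Ω
  Rp2 = R3 ‖ R4 (parallel, both between nodes 0 and 3) = 1/(1/36 + 1/390) = 32.96 Ω
  Rs1 = Rp1 + Rp2 (series, joined only at node 0) = 11.08 + 32.96 = 44.04 Ω
  Rp3 = R5 ‖ Rs1 (parallel, both between nodes 1 and 3) = 1/(1/5600 + 1/44.04) = 43.69 Ω
R_th = 43.69 Ω
I_n = V_th/R_th = -0.5645/43.69 = -0.01292 A, and R_n = R_th = 43.69 Ω

Final answer: I_n = -0.01292 A, R_n = 43.69 Ω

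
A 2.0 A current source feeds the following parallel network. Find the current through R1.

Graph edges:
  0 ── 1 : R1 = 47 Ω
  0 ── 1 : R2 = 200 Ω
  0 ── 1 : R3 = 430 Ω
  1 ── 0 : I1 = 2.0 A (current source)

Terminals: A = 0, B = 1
All resistors sit directly between nodes 0 and 1, so they are in parallel and share one voltage V; the full source current 2 A splits among them.
1/R_par = 1/47 + 1/200 + 1/430 = 0.0286 S  =>  R_par = 34.96 Ω
V = I × R_par = 2 × 34.96 = 69.92 V
I_R1 = V/R1 = 69.92/47 = 1.488 A

Final answer: 1.488 A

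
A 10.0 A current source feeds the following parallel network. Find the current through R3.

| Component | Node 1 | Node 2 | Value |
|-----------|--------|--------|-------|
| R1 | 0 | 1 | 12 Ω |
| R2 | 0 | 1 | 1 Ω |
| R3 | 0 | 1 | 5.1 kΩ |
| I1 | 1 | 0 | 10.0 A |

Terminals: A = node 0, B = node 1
All resistors sit directly between nodes 0 and 1, so they are in parallel and share one voltage V; the full source current 10 A splits among them.
1/R_par = 1/12 + 1/1 + 1/5100 = 1.084 S  =>  R_par = 0.9229 Ω
V = I × R_par = 10 × 0.9229 = 9.229 V
I_R3 = V/R3 = 9.229/5100 = 0.00181 A

Final answer: 0.00181 A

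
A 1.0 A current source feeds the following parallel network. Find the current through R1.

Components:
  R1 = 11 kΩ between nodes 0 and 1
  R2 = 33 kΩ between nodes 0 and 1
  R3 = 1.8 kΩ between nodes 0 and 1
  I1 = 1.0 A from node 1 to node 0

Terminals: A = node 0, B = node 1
All resistors sit directly between nodes 0 and 1, so they are in parallel and share one voltage V; the full source current 1 A splits among them.
1/R_par = 1/11000 + 1/33000 + 1/1800 = 0.0006768 S  =>  R_par = 1478 Ω
V = I × R_par = 1 × 1478 = 1478 V
I_R1 = V/R1 = 1478/11000 = 0.1343 A

Final answer: 0.1343 A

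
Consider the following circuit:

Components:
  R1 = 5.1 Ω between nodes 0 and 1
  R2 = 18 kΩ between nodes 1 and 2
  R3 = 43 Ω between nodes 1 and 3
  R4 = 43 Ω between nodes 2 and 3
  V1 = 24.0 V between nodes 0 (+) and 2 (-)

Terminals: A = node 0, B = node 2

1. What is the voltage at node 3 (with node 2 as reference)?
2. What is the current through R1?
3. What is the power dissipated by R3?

Nodal analysis, taking node 2 as the 0 V reference.
Source V1 fixes V_0 = 24 V.
KCL at each unknown node (sum of currents leaving = 0; resistances in Ω):
  Node 1: (V_1 - 24)/5.1 + (V_1 - 0)/18000 + (V_1 - V_3)/43 = 0
  Node 3: (V_3 - V_1)/43 + (V_3 - 0)/43 = 0
Collecting terms (coefficients in siemens):
  0.2194·V_1 - 0.02326·V_3 = 4.706
  0.04651·V_3 - 0.02326·V_1 = 0
Determinant D = (0.2194)(0.04651) - (-0.02326)(-0.02326) = 0.009663
V_1 = [(4.706)(0.04651) - (-0.02326)(0)]/D = 22.65 V
V_3 = [(0.2194)(0) - (4.706)(-0.02326)]/D = 11.33 V
Part 1:
  Read off the nodal solution: V_3 = 11.33 V
Part 2:
  I_R1 = (V_0 - V_1)/R1 = (24 - 22.65)/5.1 = 0.2646 A
  Magnitude: I_R1 = 0.2646 A
Part 3:
  I_R3 = (V_1 - V_3)/R3 = (22.65 - 11.33)/43 = 0.2634 A
  P_R3 = I_R3² × R3 = (0.2634)² × 43 = 2.983 W

Final answers:
1. V_3 = 11.33 V
2. I_R1 = 0.2646 A
3. P_R3 = 2.983 W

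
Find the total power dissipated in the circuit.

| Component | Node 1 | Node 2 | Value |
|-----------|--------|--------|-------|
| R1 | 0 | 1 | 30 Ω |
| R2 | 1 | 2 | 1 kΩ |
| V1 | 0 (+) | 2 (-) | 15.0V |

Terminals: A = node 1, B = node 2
Nodal analysis, taking node 2 as the 0 V reference.
Source V1 fixes V_0 = 15 V.
KCL at each unknown node (sum of currents leaving = 0; resistances in Ω):
  Node 1: (V_1 - 15)/30 + (V_1 - 0)/1000 = 0
Collecting terms: 0.03433 × V_1 = 0.5  =>  V_1 = 14.56 V
Power in each resistor, P = (ΔV)²/R:
  P_R1 = (15 - 14.56)²/30 = 0.006363 W
  P_R2 = (14.56 - 0)²/1000 = 0.2121 W
P_total = P_R1 + P_R2 = 0.2184 W

Final answer: 0.2184 W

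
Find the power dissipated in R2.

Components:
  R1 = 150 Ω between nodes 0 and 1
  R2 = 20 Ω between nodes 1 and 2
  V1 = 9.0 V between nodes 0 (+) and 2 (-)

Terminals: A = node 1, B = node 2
Nodal analysis, taking node 2 as the 0 V reference.
Source V1 fixes V_0 = 9 V.
KCL at each unknown node (sum of currents leaving = 0; resistances in Ω):
  Node 1: (V_1 - 9)/150 + (V_1 - 0)/20 = 0
Collecting terms: 0.05667 × V_1 = 0.06  =>  V_1 = 1.059 V
I_R2 = (V_1 - V_2)/R2 = (1.059 - 0)/20 = 0.05294 A
P_R2 = I_R2² × R2 = (0.05294)² × 20 = 0.05606 W

Final answer: 0.05606 W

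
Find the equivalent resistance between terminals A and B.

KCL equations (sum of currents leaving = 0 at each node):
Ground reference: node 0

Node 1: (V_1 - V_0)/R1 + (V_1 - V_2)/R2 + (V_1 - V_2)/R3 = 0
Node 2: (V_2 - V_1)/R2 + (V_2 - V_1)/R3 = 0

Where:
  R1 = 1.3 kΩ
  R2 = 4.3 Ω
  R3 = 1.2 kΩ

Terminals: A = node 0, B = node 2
Reduce the network between node 0 (A) and node 2 (B) by series/parallel combination:
  Rp1 = R2 ‖ R3 (parallel, both between nodes 1 and 2) = 1/(1/4.3 + 1/1200) = 4.285 Ω
  Rs1 = R1 + Rp1 (series, joined only at node 1) = 1300 + 4.285 = 1304 Ω
R_eq = 1.304 kΩ

Final answer: 1.304 kΩ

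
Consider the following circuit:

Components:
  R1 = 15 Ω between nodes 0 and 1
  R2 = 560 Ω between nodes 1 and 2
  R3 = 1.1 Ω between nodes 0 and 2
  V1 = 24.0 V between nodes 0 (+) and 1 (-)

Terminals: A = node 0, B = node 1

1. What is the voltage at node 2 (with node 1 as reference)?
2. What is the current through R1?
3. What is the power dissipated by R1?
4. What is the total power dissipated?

Nodal analysis, taking node 1 as the 0 V reference.
Source V1 fixes V_0 = 24 V.
KCL at each unknown node (sum of currents leaving = 0; resistances in Ω):
  Node 2: (V_2 - 0)/560 + (V_2 - 24)/1.1 = 0
Collecting terms: 0.9109 × V_2 = 21.82  =>  V_2 = 23.95 V
Part 1:
  Read off the nodal solution: V_2 = 23.95 V
Part 2:
  I_R1 = (V_0 - V_1)/R1 = (24 - 0)/15 = 1.6 A
  Magnitude: I_R1 = 1.6 A
Part 3:
  I_R1 = (V_0 - V_1)/R1 = (24 - 0)/15 = 1.6 A
  P_R1 = I_R1² × R1 = (1.6)² × 15 = 38.4 W
Part 4:
  Power in each resistor, P = (ΔV)²/R:
    P_R1 = (24 - 0)²/15 = 38.4 W
    P_R2 = (0 - 23.95)²/560 = 1.025 W
    P_R3 = (24 - 23.95)²/1.1 = 0.002012 W
  P_total = P_R1 + P_R2 + P_R3 = 39.43 W

Final answers:
1. V_2 = 23.95 V
2. I_R1 = 1.6 A
3. P_R1 = 38.4 W
4. P_total = 39.43 W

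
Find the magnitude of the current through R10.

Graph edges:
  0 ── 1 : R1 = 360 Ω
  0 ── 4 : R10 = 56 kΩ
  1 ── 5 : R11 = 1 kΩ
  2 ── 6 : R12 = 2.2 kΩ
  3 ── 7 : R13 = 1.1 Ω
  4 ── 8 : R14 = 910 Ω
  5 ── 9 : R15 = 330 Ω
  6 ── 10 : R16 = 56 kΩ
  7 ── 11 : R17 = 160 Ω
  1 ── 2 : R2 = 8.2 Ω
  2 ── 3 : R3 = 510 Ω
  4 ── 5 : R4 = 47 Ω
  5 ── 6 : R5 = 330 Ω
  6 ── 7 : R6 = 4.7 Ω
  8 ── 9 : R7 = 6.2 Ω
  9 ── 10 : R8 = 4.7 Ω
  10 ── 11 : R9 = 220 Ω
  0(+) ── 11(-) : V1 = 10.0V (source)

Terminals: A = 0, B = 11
Nodal analysis, taking node 11 as the 0 V reference.
Source V1 fixes V_0 = 10 V.
KCL at each unknown node (sum of currents leaving = 0; resistances in Ω):
  Node 1: (V_1 - 10)/360 + (V_1 - V_2)/8.2 + (V_1 - V_5)/1000 = 0
  Node 2: (V_2 - V_1)/8.2 + (V_2 - V_3)/510 + (V_2 - V_6)/2200 = 0
  Node 3: (V_3 - V_2)/510 + (V_3 - V_7)/1.1 = 0
  Node 4: (V_4 - V_5)/47 + (V_4 - 10)/56000 + (V_4 - V_8)/910 = 0
  Node 5: (V_5 - V_4)/47 + (V_5 - V_6)/330 + (V_5 - V_1)/1000 + (V_5 - V_9)/330 = 0
  Node 6: (V_6 - V_5)/330 + (V_6 - V_7)/4.7 + (V_6 - V_2)/2200 + (V_6 - V_10)/56000 = 0
  Node 7: (V_7 - V_6)/4.7 + (V_7 - V_3)/1.1 + (V_7 - 0)/160 = 0
  Node 8: (V_8 - V_9)/6.2 + (V_8 - V_4)/910 = 0
  Node 9: (V_9 - V_8)/6.2 + (V_9 - V_10)/4.7 + (V_9 - V_5)/330 = 0
  Node 10: (V_10 - V_9)/4.7 + (V_10 - 0)/220 + (V_10 - V_6)/56000 = 0
Collecting terms (coefficients in siemens):
  0.1257·V_1 - 0.122·V_2 - 0.001·V_5 = 0.02778
  0.1244·V_2 - 0.122·V_1 - 0.001961·V_3 - 0.0004545·V_6 = 0
  0.9111·V_3 - 0.001961·V_2 - 0.9091·V_7 = 0
  0.02239·V_4 - 0.02128·V_5 - 0.001099·V_8 = 0.0001786
  0.02834·V_5 - 0.001·V_1 - 0.02128·V_4 - 0.00303·V_6 - 0.00303·V_9 = 0
  0.2163·V_6 - 0.0004545·V_2 - 0.00303·V_5 - 0.2128·V_7 - 0.00001786·V_10 = 0
  1.128·V_7 - 0.9091·V_3 - 0.2128·V_6 = 0
  0.1624·V_8 - 0.001099·V_4 - 0.1613·V_9 = 0
  0.3771·V_9 - 0.00303·V_5 - 0.1613·V_8 - 0.2128·V_10 = 0
  0.2173·V_10 - 0.00001786·V_6 - 0.2128·V_9 = 0
Solving these 10 simultaneous equations (Gaussian elimination) gives:
  V_1 = 5.376 V, V_2 = 5.301 V, V_3 = 1.525 V, V_4 = 1.614 V
  V_5 = 1.649 V, V_6 = 1.526 V, V_7 = 1.517 V, V_8 = 0.7957 V
  V_9 = 0.7901 V, V_10 = 0.7737 V
I_R10 = (V_0 - V_4)/R10 = (10 - 1.614)/56000 = 0.0001497 A
|I_R10| = 0.0001497 A

Final answer: |I_R10| = 0.0001497 A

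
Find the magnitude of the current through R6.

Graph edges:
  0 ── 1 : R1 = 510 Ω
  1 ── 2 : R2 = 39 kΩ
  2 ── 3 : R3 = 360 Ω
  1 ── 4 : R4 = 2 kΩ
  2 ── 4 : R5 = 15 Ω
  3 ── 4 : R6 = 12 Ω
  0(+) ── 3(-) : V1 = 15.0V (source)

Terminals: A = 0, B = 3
Nodal analysis, taking node 3 as the 0 V reference.
Source V1 fixes V_0 = 15 V.
KCL at each unknown node (sum of currents leaving = 0; resistances in Ω):
  Node 1: (V_1 - 15)/510 + (V_1 - V_2)/39000 + (V_1 - V_4)/2000 = 0
  Node 2: (V_2 - V_1)/39000 + (V_2 - 0)/360 + (V_2 - V_4)/15 = 0
  Node 4: (V_4 - V_1)/2000 + (V_4 - V_2)/15 + (V_4 - 0)/12 = 0
Collecting terms (coefficients in siemens):
  0.002486·V_1 - 0.00002564·V_2 - 0.0005·V_4 = 0.02941
  0.06947·V_2 - 0.00002564·V_1 - 0.06667·V_4 = 0
  0.1505·V_4 - 0.0005·V_1 - 0.06667·V_2 = 0
Solving these 3 simultaneous equations (Gaussian elimination) gives:
  V_1 = 11.84 V, V_2 = 0.07329 V, V_4 = 0.07181 V
I_R6 = (V_3 - V_4)/R6 = (0 - 0.07181)/12 = -0.005984 A
|I_R6| = 0.005984 A

Final answer: |I_R6| = 0.005984 A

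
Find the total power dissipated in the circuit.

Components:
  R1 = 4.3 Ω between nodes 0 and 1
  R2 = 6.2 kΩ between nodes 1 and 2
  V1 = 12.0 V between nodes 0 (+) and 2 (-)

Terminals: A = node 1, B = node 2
Nodal analysis, taking node 2 as the 0 V reference.
Source V1 fixes V_0 = 12 V.
KCL at each unknown node (sum of currents leaving = 0; resistances in Ω):
  Node 1: (V_1 - 12)/4.3 + (V_1 - 0)/6200 = 0
Collecting terms: 0.2327 × V_1 = 2.791  =>  V_1 = 11.99 V
Power in each resistor, P = (ΔV)²/R:
  P_R1 = (12 - 11.99)²/4.3 = 0.00001609 W
  P_R2 = (11.99 - 0)²/6200 = 0.02319 W
P_total = P_R1 + P_R2 = 0.02321 W

Final answer: 0.02321 W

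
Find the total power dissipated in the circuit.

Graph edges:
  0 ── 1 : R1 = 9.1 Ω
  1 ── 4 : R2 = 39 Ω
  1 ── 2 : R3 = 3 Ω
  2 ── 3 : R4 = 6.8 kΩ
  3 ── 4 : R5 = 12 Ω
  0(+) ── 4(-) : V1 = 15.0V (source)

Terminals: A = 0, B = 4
Nodal analysis, taking node 4 as the 0 V reference.
Source V1 fixes V_0 = 15 V.
KCL at each unknown node (sum of currents leaving = 0; resistances in Ω):
  Node 1: (V_1 - 15)/9.1 + (V_1 - 0)/39 + (V_1 - V_2)/3 = 0
  Node 2: (V_2 - V_1)/3 + (V_2 - V_3)/6800 = 0
  Node 3: (V_3 - V_2)/6800 + (V_3 - 0)/12 = 0
Collecting terms (coefficients in siemens):
  0.4689·V_1 - 0.3333·V_2 = 1.648
  0.3335·V_2 - 0.3333·V_1 - 0.0001471·V_3 = 0
  0.08348·V_3 - 0.0001471·V_2 = 0
Solving these 3 simultaneous equations (Gaussian elimination) gives:
  V_1 = 12.15 V, V_2 = 12.14 V, V_3 = 0.02139 V
Power in each resistor, P = (ΔV)²/R:
  P_R1 = (15 - 12.15)²/9.1 = 0.8932 W
  P_R2 = (12.15 - 0)²/39 = 3.785 W
  P_R3 = (12.15 - 12.14)²/3 = 0.000009534 W
  P_R4 = (12.14 - 0.02139)²/6800 = 0.02161 W
  P_R5 = (0.02139 - 0)²/12 = 0.00003814 W
P_total = P_R1 + P_R2 + P_R3 + P_R4 + P_R5 = 4.699 W

Final answer: 4.699 W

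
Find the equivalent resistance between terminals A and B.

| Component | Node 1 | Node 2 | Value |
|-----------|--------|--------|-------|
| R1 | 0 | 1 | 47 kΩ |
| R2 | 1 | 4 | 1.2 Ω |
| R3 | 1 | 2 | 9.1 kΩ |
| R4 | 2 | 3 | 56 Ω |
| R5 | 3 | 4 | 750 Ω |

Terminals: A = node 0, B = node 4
Reduce the network between node 0 (A) and node 4 (B) by series/parallel combination:
  Rs1 = R3 + R4 (series, joined only at node 2) = 9100 + 56 = 9156 Ω
  Rs2 = R5 + Rs1 (series, joined only at node 3) = 750 + 9156 = 9906 Ω
  Rp1 = R2 ‖ Rs2 (parallel, both between nodes 1 and 4) = 1/(1/1.2 + 1/9906) = 1.2 Ω
  Rs3 = R1 + Rp1 (series, joined only at node 1) = 47000 + 1.2 = 47000 Ω
R_eq = 47 kΩ

Final answer: 47 kΩ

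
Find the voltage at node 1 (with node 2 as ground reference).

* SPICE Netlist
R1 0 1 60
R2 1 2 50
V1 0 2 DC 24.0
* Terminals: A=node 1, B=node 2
Nodal analysis, taking node 2 as the 0 V reference.
Source V1 fixes V_0 = 24 V.
KCL at each unknown node (sum of currents leaving = 0; resistances in Ω):
  Node 1: (V_1 - 24)/60 + (V_1 - 0)/50 = 0
Collecting terms: 0.03667 × V_1 = 0.4  =>  V_1 = 10.91 V
The requested potential is V_1 = 10.91 V.

Final answer: V_1 = 10.91 V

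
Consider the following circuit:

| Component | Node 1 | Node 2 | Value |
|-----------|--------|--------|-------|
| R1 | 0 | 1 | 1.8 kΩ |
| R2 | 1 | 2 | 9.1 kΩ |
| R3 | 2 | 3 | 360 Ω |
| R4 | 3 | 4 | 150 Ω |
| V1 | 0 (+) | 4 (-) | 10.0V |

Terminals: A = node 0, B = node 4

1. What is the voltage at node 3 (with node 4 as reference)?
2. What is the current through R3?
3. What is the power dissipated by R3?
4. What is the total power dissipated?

Nodal analysis, taking node 4 as the 0 V reference.
Source V1 fixes V_0 = 10 V.
KCL at each unknown node (sum of currents leaving = 0; resistances in Ω):
  Node 1: (V_1 - 10)/1800 + (V_1 - V_2)/9100 = 0
  Node 2: (V_2 - V_1)/9100 + (V_2 - V_3)/360 = 0
  Node 3: (V_3 - V_2)/360 + (V_3 - 0)/150 = 0
Collecting terms (coefficients in siemens):
  0.0006654·V_1 - 0.0001099·V_2 = 0.005556
  0.002888·V_2 - 0.0001099·V_1 - 0.002778·V_3 = 0
  0.009444·V_3 - 0.002778·V_2 = 0
Solving these 3 simultaneous equations (Gaussian elimination) gives:
  V_1 = 8.422 V, V_2 = 0.447 V, V_3 = 0.1315 V
Part 1:
  Read off the nodal solution: V_3 = 0.1315 V
Part 2:
  I_R3 = (V_2 - V_3)/R3 = (0.447 - 0.1315)/360 = 0.0008764 A
  Magnitude: I_R3 = 0.0008764 A
Part 3:
  I_R3 = (V_2 - V_3)/R3 = (0.447 - 0.1315)/360 = 0.0008764 A
  P_R3 = I_R3² × R3 = (0.0008764)² × 360 = 0.0002765 W
Part 4:
  Power in each resistor, P = (ΔV)²/R:
    P_R1 = (10 - 8.422)²/1800 = 0.001383 W
    P_R2 = (8.422 - 0.447)²/9100 = 0.00699 W
    P_R3 = (0.447 - 0.1315)²/360 = 0.0002765 W
    P_R4 = (0.1315 - 0)²/150 = 0.0001152 W
  P_total = P_R1 + P_R2 + P_R3 + P_R4 = 0.008764 W

Final answers:
1. V_3 = 0.1315 V
2. I_R3 = 0.0008764 A
3. P_R3 = 0.0002765 W
4. P_total = 0.008764 W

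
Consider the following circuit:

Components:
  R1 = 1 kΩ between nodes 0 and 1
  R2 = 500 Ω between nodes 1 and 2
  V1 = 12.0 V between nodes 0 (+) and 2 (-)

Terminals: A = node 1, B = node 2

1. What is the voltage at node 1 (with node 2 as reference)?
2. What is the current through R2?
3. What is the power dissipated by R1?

Nodal analysis, taking node 2 as the 0 V reference.
Source V1 fixes V_0 = 12 V.
KCL at each unknown node (sum of currents leaving = 0; resistances in Ω):
  Node 1: (V_1 - 12)/1000 + (V_1 - 0)/500 = 0
Collecting terms: 0.003 × V_1 = 0.012  =>  V_1 = 4 V
Part 1:
  Read off the nodal solution: V_1 = 4 V
Part 2:
  I_R2 = (V_1 - V_2)/R2 = (4 - 0)/500 = 0.008 A
  Magnitude: I_R2 = 0.008 A
Part 3:
  I_R1 = (V_0 - V_1)/R1 = (12 - 4)/1000 = 0.008 A
  P_R1 = I_R1² × R1 = (0.008)² × 1000 = 0.064 W

Final answers:
1. V_1 = 4 V
2. I_R2 = 0.008 A
3. P_R1 = 0.064 W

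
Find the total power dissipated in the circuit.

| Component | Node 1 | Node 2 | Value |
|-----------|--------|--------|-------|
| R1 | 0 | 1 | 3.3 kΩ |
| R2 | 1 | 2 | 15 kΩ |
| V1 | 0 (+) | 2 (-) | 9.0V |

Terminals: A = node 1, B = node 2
Nodal analysis, taking node 2 as the 0 V reference.
Source V1 fixes V_0 = 9 V.
KCL at each unknown node (sum of currents leaving = 0; resistances in Ω):
  Node 1: (V_1 - 9)/3300 + (V_1 - 0)/15000 = 0
Collecting terms: 0.0003697 × V_1 = 0.002727  =>  V_1 = 7.377 V
Power in each resistor, P = (ΔV)²/R:
  P_R1 = (9 - 7.377)²/3300 = 0.0007982 W
  P_R2 = (7.377 - 0)²/15000 = 0.003628 W
P_total = P_R1 + P_R2 = 0.004426 W

Final answer: 0.004426 W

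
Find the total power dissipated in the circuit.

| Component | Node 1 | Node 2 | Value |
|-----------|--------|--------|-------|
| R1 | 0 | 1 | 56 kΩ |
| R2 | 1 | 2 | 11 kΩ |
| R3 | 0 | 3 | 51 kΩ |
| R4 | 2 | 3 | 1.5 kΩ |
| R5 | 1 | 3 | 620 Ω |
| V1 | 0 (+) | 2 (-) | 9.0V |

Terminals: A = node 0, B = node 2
Nodal analysis, taking node 2 as the 0 V reference.
Source V1 fixes V_0 = 9 V.
KCL at each unknown node (sum of currents leaving = 0; resistances in Ω):
  Node 1: (V_1 - 9)/56000 + (V_1 - 0)/11000 + (V_1 - V_3)/620 = 0
  Node 3: (V_3 - 9)/51000 + (V_3 - 0)/1500 + (V_3 - V_1)/620 = 0
Collecting terms (coefficients in siemens):
  0.001722·V_1 - 0.001613·V_3 = 0.0001607
  0.002299·V_3 - 0.001613·V_1 = 0.0001765
Determinant D = (0.001722)(0.002299) - (-0.001613)(-0.001613) = 0.000001357
V_1 = [(0.0001607)(0.002299) - (-0.001613)(0.0001765)]/D = 0.4821 V
V_3 = [(0.001722)(0.0001765) - (0.0001607)(-0.001613)]/D = 0.4149 V
Power in each resistor, P = (ΔV)²/R:
  P_R1 = (9 - 0.4821)²/56000 = 0.001296 W
  P_R2 = (0.4821 - 0)²/11000 = 0.00002113 W
  P_R3 = (9 - 0.4149)²/51000 = 0.001445 W
  P_R4 = (0 - 0.4149)²/1500 = 0.0001148 W
  P_R5 = (0.4821 - 0.4149)²/620 = 0.00000727 W
P_total = P_R1 + P_R2 + P_R3 + P_R4 + P_R5 = 0.002884 W

Final answer: 0.002884 W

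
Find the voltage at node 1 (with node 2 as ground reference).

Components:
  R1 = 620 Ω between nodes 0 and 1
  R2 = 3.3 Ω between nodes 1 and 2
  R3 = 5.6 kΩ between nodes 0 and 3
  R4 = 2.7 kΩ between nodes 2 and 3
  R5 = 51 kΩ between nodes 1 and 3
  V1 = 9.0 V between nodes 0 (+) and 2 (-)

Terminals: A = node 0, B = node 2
Nodal analysis, taking node 2 as the 0 V reference.
Source V1 fixes V_0 = 9 V.
KCL at each unknown node (sum of currents leaving = 0; resistances in Ω):
  Node 1: (V_1 - 9)/620 + (V_1 - 0)/3.3 + (V_1 - V_3)/51000 = 0
  Node 3: (V_3 - 9)/5600 + (V_3 - 0)/2700 + (V_3 - V_1)/51000 = 0
Collecting terms (coefficients in siemens):
  0.3047·V_1 - 0.00001961·V_3 = 0.01452
  0.0005685·V_3 - 0.00001961·V_1 = 0.001607
Determinant D = (0.3047)(0.0005685) - (-0.00001961)(-0.00001961) = 0.0001732
V_1 = [(0.01452)(0.0005685) - (-0.00001961)(0.001607)]/D = 0.04783 V
V_3 = [(0.3047)(0.001607) - (0.01452)(-0.00001961)]/D = 2.828 V
The requested potential is V_1 = 0.04783 V.

Final answer: V_1 = 0.04783 V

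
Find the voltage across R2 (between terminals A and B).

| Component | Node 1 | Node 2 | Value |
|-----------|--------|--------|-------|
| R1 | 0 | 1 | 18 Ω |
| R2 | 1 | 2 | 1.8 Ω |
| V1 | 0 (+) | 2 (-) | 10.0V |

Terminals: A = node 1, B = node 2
R1 and R2 are in series across V1 (node 0 → node 1 → node 2), and the output A–B is taken across R2, so this is a voltage divider.
Series current: I = V1/(R1 + R2) = 10/(18 + 1.8) = 10/19.8 = 0.5051 A
V_R2 = I × R2 = V1 × R2/(R1 + R2) = 10 × 1.8/19.8 = 0.9091 V

Final answer: 0.9091 V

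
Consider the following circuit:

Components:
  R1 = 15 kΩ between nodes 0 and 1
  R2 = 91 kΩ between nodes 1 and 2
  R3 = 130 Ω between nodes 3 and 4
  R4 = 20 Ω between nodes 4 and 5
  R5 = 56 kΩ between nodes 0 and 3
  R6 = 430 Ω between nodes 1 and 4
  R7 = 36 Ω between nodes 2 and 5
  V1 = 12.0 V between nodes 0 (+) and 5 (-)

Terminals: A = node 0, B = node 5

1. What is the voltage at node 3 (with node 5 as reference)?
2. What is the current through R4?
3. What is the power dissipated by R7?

Nodal analysis, taking node 5 as the 0 V reference.
Source V1 fixes V_0 = 12 V.
KCL at each unknown node (sum of currents leaving = 0; resistances in Ω):
  Node 1: (V_1 - 12)/15000 + (V_1 - V_2)/91000 + (V_1 - V_4)/430 = 0
  Node 2: (V_2 - V_1)/91000 + (V_2 - 0)/36 = 0
  Node 3: (V_3 - V_4)/130 + (V_3 - 12)/56000 = 0
  Node 4: (V_4 - V_3)/130 + (V_4 - 0)/20 + (V_4 - V_1)/430 = 0
Collecting terms (coefficients in siemens):
  0.002403·V_1 - 0.00001099·V_2 - 0.002326·V_4 = 0.0008
  0.02779·V_2 - 0.00001099·V_1 = 0
  0.00771·V_3 - 0.007692·V_4 = 0.0002143
  0.06002·V_4 - 0.002326·V_1 - 0.007692·V_3 = 0
Solving these 4 simultaneous equations (Gaussian elimination) gives:
  V_1 = 0.352 V, V_2 = 0.0001392 V, V_3 = 0.04747 V, V_4 = 0.01972 V
Part 1:
  Read off the nodal solution: V_3 = 0.04747 V
Part 2:
  I_R4 = (V_4 - V_5)/R4 = (0.01972 - 0)/20 = 0.0009861 A
  Magnitude: I_R4 = 0.0009861 A
Part 3:
  I_R7 = (V_2 - V_5)/R7 = (0.0001392 - 0)/36 = 0.000003866 A
  P_R7 = I_R7² × R7 = (0.000003866)² × 36 = 0.0000000005381 W

Final answers:
1. V_3 = 0.04747 V
2. I_R4 = 0.0009861 A
3. P_R7 = 5.381e-10 W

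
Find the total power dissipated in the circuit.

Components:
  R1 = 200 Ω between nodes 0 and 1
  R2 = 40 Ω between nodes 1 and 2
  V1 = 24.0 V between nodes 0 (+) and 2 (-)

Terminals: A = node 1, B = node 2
Nodal analysis, taking node 2 as the 0 V reference.
Source V1 fixes V_0 = 24 V.
KCL at each unknown node (sum of currents leaving = 0; resistances in Ω):
  Node 1: (V_1 - 24)/200 + (V_1 - 0)/40 = 0
Collecting terms: 0.03 × V_1 = 0.12  =>  V_1 = 4 V
Power in each resistor, P = (ΔV)²/R:
  P_R1 = (24 - 4)²/200 = 2 W
  P_R2 = (4 - 0)²/40 = 0.4 W
P_total = P_R1 + P_R2 = 2.4 W

Final answer: 2.4 W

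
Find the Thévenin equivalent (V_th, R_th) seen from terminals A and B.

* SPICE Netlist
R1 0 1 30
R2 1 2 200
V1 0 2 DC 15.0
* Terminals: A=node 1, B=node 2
Step 1 — V_th is the open-circuit voltage V_A - V_B (nothing connected across the terminals).
Nodal analysis, taking node 2 as the 0 V reference.
Source V1 fixes V_0 = 15 V.
KCL at each unknown node (sum of currents leaving = 0; resistances in Ω):
  Node 1: (V_1 - 15)/30 + (V_1 - 0)/200 = 0
Collecting terms: 0.03833 × V_1 = 0.5  =>  V_1 = 13.04 V
V_th = V_1 - V_2 = 13.04 - 0 = 13.04 V
Step 2 — R_th: zero the source — replace V1 by a short circuit (node 2 merges into node 0) — and find the resistance seen between A (node 1) and B (node 0).
Reduce the network between node 1 (A) and node 0 (B) by series/parallel combination:
  Rp1 = R1 ‖ R2 (parallel, both between nodes 0 and 1) = 1/(1/30 + 1/200) = 26.09 Ω
R_th = 26.09 Ω

Final answer: V_th = 13.04 V, R_th = 26.09 Ω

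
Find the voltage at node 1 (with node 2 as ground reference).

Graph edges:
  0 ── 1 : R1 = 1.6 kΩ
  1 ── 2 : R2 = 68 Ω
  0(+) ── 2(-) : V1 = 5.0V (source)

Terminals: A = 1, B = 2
Nodal analysis, taking node 2 as the 0 V reference.
Source V1 fixes V_0 = 5 V.
KCL at each unknown node (sum of currents leaving = 0; resistances in Ω):
  Node 1: (V_1 - 5)/1600 + (V_1 - 0)/68 = 0
Collecting terms: 0.01533 × V_1 = 0.003125  =>  V_1 = 0.2038 V
The requested potential is V_1 = 0.2038 V.

Final answer: V_1 = 0.2038 V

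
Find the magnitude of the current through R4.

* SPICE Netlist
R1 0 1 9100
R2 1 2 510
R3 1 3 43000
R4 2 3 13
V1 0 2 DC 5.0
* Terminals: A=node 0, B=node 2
Nodal analysis, taking node 2 as the 0 V reference.
Source V1 fixes V_0 = 5 V.
KCL at each unknown node (sum of currents leaving = 0; resistances in Ω):
  Node 1: (V_1 - 5)/9100 + (V_1 - 0)/510 + (V_1 - V_3)/43000 = 0
  Node 3: (V_3 - V_1)/43000 + (V_3 - 0)/13 = 0
Collecting terms (coefficients in siemens):
  0.002094·V_1 - 0.00002326·V_3 = 0.0005495
  0.07695·V_3 - 0.00002326·V_1 = 0
Determinant D = (0.002094)(0.07695) - (-0.00002326)(-0.00002326) = 0.0001611
V_1 = [(0.0005495)(0.07695) - (-0.00002326)(0)]/D = 0.2624 V
V_3 = [(0.002094)(0) - (0.0005495)(-0.00002326)]/D = 0.00007931 V
I_R4 = (V_2 - V_3)/R4 = (0 - 0.00007931)/13 = -0.000006101 A
|I_R4| = 0.000006101 A

Final answer: |I_R4| = 6.101e-06 A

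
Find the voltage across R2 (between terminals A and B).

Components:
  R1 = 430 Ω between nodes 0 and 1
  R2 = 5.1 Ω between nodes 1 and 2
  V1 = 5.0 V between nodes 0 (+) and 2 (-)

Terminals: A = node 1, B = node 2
R1 and R2 are in series across V1 (node 0 → node 1 → node 2), and the output A–B is taken across R2, so this is a voltage divider.
Series current: I = V1/(R1 + R2) = 5/(430 + 5.1) = 5/435.1 = 0.01149 A
V_R2 = I × R2 = V1 × R2/(R1 + R2) = 5 × 5.1/435.1 = 0.05861 V

Final answer: 0.05861 V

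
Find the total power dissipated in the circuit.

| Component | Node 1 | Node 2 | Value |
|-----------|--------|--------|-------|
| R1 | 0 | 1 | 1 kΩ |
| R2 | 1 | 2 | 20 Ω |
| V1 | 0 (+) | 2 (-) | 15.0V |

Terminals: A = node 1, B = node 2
Nodal analysis, taking node 2 as the 0 V reference.
Source V1 fixes V_0 = 15 V.
KCL at each unknown node (sum of currents leaving = 0; resistances in Ω):
  Node 1: (V_1 - 15)/1000 + (V_1 - 0)/20 = 0
Collecting terms: 0.051 × V_1 = 0.015  =>  V_1 = 0.2941 V
Power in each resistor, P = (ΔV)²/R:
  P_R1 = (15 - 0.2941)²/1000 = 0.2163 W
  P_R2 = (0.2941 - 0)²/20 = 0.004325 W
P_total = P_R1 + P_R2 = 0.2206 W

Final answer: 0.2206 W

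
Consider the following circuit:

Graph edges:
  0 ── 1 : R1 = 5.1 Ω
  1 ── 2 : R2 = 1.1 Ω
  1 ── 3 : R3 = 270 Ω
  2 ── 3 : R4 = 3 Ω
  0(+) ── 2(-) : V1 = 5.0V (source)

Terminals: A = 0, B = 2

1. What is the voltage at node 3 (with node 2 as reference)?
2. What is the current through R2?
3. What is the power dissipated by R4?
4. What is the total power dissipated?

Nodal analysis, taking node 2 as the 0 V reference.
Source V1 fixes V_0 = 5 V.
KCL at each unknown node (sum of currents leaving = 0; resistances in Ω):
  Node 1: (V_1 - 5)/5.1 + (V_1 - 0)/1.1 + (V_1 - V_3)/270 = 0
  Node 3: (V_3 - V_1)/270 + (V_3 - 0)/3 = 0
Collecting terms (coefficients in siemens):
  1.109·V_1 - 0.003704·V_3 = 0.9804
  0.337·V_3 - 0.003704·V_1 = 0
Determinant D = (1.109)(0.337) - (-0.003704)(-0.003704) = 0.3737
V_1 = [(0.9804)(0.337) - (-0.003704)(0)]/D = 0.8842 V
V_3 = [(1.109)(0) - (0.9804)(-0.003704)]/D = 0.009716 V
Part 1:
  Read off the nodal solution: V_3 = 0.009716 V
Part 2:
  I_R2 = (V_1 - V_2)/R2 = (0.8842 - 0)/1.1 = 0.8038 A
  Magnitude: I_R2 = 0.8038 A
Part 3:
  I_R4 = (V_2 - V_3)/R4 = (0 - 0.009716)/3 = -0.003239 A
  P_R4 = I_R4² × R4 = (-0.003239)² × 3 = 0.00003147 W
Part 4:
  Power in each resistor, P = (ΔV)²/R:
    P_R1 = (5 - 0.8842)²/5.1 = 3.322 W
    P_R2 = (0.8842 - 0)²/1.1 = 0.7107 W
    P_R3 = (0.8842 - 0.009716)²/270 = 0.002832 W
    P_R4 = (0 - 0.009716)²/3 = 0.00003147 W
  P_total = P_R1 + P_R2 + P_R3 + P_R4 = 4.035 W

Final answers:
1. V_3 = 0.009716 V
2. I_R2 = 0.8038 A
3. P_R4 = 3.147e-05 W
4. P_total = 4.035 W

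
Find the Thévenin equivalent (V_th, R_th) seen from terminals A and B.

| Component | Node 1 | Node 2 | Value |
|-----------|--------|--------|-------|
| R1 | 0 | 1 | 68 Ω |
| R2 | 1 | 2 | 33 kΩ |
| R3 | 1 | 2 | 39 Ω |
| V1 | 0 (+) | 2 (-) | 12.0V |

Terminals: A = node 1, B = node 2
Step 1 — V_th is the open-circuit voltage V_A - V_B (nothing connected across the terminals).
Nodal analysis, taking node 2 as the 0 V reference.
Source V1 fixes V_0 = 12 V.
KCL at each unknown node (sum of currents leaving = 0; resistances in Ω):
  Node 1: (V_1 - 12)/68 + (V_1 - 0)/33000 + (V_1 - 0)/39 = 0
Collecting terms: 0.04038 × V_1 = 0.1765  =>  V_1 = 4.371 V
V_th = V_1 - V_2 = 4.371 - 0 = 4.371 V
Step 2 — R_th: zero the source — replace V1 by a short circuit (node 2 merges into node 0) — and find the resistance seen between A (node 1) and B (node 0).
Reduce the network between node 1 (A) and node 0 (B) by series/parallel combination:
  Rp1 = R1 ‖ R2 ‖ R3 (parallel, all between nodes 0 and 1) = 1/(1/68 + 1/33000 + 1/39) = 24.77 Ω
R_th = 24.77 Ω

Final answer: V_th = 4.371 V, R_th = 24.77 Ω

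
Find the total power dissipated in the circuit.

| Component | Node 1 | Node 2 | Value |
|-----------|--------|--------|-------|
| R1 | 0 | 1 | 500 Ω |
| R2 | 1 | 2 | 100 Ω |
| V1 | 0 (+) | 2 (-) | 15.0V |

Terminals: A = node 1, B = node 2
Nodal analysis, taking node 2 as the 0 V reference.
Source V1 fixes V_0 = 15 V.
KCL at each unknown node (sum of currents leaving = 0; resistances in Ω):
  Node 1: (V_1 - 15)/500 + (V_1 - 0)/100 = 0
Collecting terms: 0.012 × V_1 = 0.03  =>  V_1 = 2.5 V
Power in each resistor, P = (ΔV)²/R:
  P_R1 = (15 - 2.5)²/500 = 0.3125 W
  P_R2 = (2.5 - 0)²/100 = 0.0625 W
P_total = P_R1 + P_R2 = 0.375 W

Final answer: 0.375 W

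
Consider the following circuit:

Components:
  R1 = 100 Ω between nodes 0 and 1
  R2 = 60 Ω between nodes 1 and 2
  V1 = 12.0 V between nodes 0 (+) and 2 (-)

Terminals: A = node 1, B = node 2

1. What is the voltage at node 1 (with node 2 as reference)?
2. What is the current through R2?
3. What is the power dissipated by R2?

Nodal analysis, taking node 2 as the 0 V reference.
Source V1 fixes V_0 = 12 V.
KCL at each unknown node (sum of currents leaving = 0; resistances in Ω):
  Node 1: (V_1 - 12)/100 + (V_1 - 0)/60 = 0
Collecting terms: 0.02667 × V_1 = 0.12  =>  V_1 = 4.5 V
Part 1:
  Read off the nodal solution: V_1 = 4.5 V
Part 2:
  I_R2 = (V_1 - V_2)/R2 = (4.5 - 0)/60 = 0.075 A
  Magnitude: I_R2 = 0.075 A
Part 3:
  I_R2 = (V_1 - V_2)/R2 = (4.5 - 0)/60 = 0.075 A
  P_R2 = I_R2² × R2 = (0.075)² × 60 = 0.3375 W

Final answers:
1. V_1 = 4.5 V
2. I_R2 = 0.075 A
3. P_R2 = 0.3375 W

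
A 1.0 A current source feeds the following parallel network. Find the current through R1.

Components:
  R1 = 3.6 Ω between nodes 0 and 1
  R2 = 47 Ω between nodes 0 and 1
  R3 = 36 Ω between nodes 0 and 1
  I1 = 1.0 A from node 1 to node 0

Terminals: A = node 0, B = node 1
All resistors sit directly between nodes 0 and 1, so they are in parallel and share one voltage V; the full source current 1 A splits among them.
1/R_par = 1/3.6 + 1/47 + 1/36 = 0.3268 S  =>  R_par = 3.06 Ω
V = I × R_par = 1 × 3.06 = 3.06 V
I_R1 = V/R1 = 3.06/3.6 = 0.8499 A

Final answer: 0.8499 A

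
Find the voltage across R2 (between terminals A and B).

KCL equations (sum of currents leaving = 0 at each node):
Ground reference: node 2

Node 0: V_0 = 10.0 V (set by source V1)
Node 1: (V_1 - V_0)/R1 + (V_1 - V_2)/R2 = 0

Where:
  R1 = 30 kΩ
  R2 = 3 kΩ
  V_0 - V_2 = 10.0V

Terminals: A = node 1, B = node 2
R1 and R2 are in series across V1 (node 0 → node 1 → node 2), and the output A–B is taken across R2, so this is a voltage divider.
Series current: I = V1/(R1 + R2) = 10/(30000 + 3000) = 10/33000 = 0.000303 A
V_R2 = I × R2 = V1 × R2/(R1 + R2) = 10 × 3000/33000 = 0.9091 V

Final answer: 0.9091 V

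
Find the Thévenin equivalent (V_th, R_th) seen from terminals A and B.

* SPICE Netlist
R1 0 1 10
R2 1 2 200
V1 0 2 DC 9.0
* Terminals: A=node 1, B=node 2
Step 1 — V_th is the open-circuit voltage V_A - V_B (nothing connected across the terminals).
Nodal analysis, taking node 2 as the 0 V reference.
Source V1 fixes V_0 = 9 V.
KCL at each unknown node (sum of currents leaving = 0; resistances in Ω):
  Node 1: (V_1 - 9)/10 + (V_1 - 0)/200 = 0
Collecting terms: 0.105 × V_1 = 0.9  =>  V_1 = 8.571 V
V_th = V_1 - V_2 = 8.571 - 0 = 8.571 V
Step 2 — R_th: zero the source — replace V1 by a short circuit (node 2 merges into node 0) — and find the resistance seen between A (node 1) and B (node 0).
Reduce the network between node 1 (A) and node 0 (B) by series/parallel combination:
  Rp1 = R1 ‖ R2 (parallel, both between nodes 0 and 1) = 1/(1/10 + 1/200) = 9.524 Ω
R_th = 9.524 Ω

Final answer: V_th = 8.571 V, R_th = 9.524 Ω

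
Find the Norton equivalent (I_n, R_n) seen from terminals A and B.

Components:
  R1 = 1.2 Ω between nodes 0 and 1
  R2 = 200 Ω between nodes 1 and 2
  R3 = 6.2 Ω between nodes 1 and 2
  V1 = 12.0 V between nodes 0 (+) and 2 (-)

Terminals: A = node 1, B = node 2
Find the Thévenin equivalent first; then I_n = V_th/R_th and R_n = R_th.
Step 1 — V_th is the open-circuit voltage V_A - V_B (nothing connected across the terminals).
Nodal analysis, taking node 2 as the 0 V reference.
Source V1 fixes V_0 = 12 V.
KCL at each unknown node (sum of currents leaving = 0; resistances in Ω):
  Node 1: (V_1 - 12)/1.2 + (V_1 - 0)/200 + (V_1 - 0)/6.2 = 0
Collecting terms: 0.9996 × V_1 = 10  =>  V_1 = 10 V
V_th = V_1 - V_2 = 10 - 0 = 10 V
Step 2 — R_th: zero the source — replace V1 by a short circuit (node 2 merges into node 0) — and find the resistance seen between A (node 1) and B (node 0).
Reduce the network between node 1 (A) and node 0 (B) by series/parallel combination:
  Rp1 = R1 ‖ R2 ‖ R3 (parallel, all between nodes 0 and 1) = 1/(1/1.2 + 1/200 + 1/6.2) = 1 Ω
R_th = 1 Ω
I_n = V_th/R_th = 10/1 = 10 A, and R_n = R_th = 1 Ω

Final answer: I_n = 10 A, R_n = 1 Ω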